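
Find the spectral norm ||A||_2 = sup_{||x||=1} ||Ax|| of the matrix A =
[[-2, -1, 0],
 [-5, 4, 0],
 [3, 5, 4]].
||A||_2 ≈ 7.3217 (= sqrt(largest eigenvalue of A^T A))

||A||_2 = sigma_max(A) = sqrt(lambda_max(A^T A)). Form the symmetric matrix M = A^T A =
[[38, -3, 12],
 [-3, 42, 20],
 [12, 20, 16]].
Its characteristic polynomial (trace, sum of principal 2x2 minors, determinant of M give the coefficients) is
  p(λ) = det(λ I - M) = λ^3 - 96λ^2 + 2323λ - 2704.
No integer candidate from the rational root theorem (±divisors of 2704) is a root, so the roots are irrational. The cubic discriminant is Δ = 677406164 > 0, so there are three distinct real roots. p(1) = -476 and p(2) = 1566 have opposite signs, so a root lies in (1, 2); Newton's method refines it to λ ≈ 1.2253. p(41) = 84 and p(42) = -394 have opposite signs, so a root lies in (41, 42); Newton's method refines it to λ ≈ 41.1675. p(53) = -372 and p(54) = 266 have opposite signs, so a root lies in (53, 54); Newton's method refines it to λ ≈ 53.6072. Check (Vieta): the three roots sum to 96, matching tr M = 96.
So the eigenvalues of A^T A are ≈ 1.2253, 41.1675, 53.6072 (all ≥ 0, as they must be for A^T A). The largest is λ_max ≈ 53.6072, hence ||A||_2 = sqrt(λ_max) ≈ 7.3217.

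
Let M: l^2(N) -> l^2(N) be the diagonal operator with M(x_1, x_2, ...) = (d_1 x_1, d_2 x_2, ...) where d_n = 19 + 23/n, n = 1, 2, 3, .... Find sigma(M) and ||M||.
sigma(M) = {19 + 23/n : n ≥ 1} ∪ {19}; ||M|| = 42

A bounded diagonal operator on l^2 with diagonal entries d_n has spectrum equal to the closure of {d_n : n ≥ 1}: every d_n is an eigenvalue (with eigenvector e_n), so {d_n} ⊂ sigma(M); the spectrum is closed, so its closure is too; and for lambda not in the closure, (M - lambda I) has bounded inverse (the diagonal entries 1/(d_n - lambda) are bounded). For our sequence d_n = 19 + 23/n, n = 1, 2, 3, ...:
  - {d_n} = {19 + 23/n : n ≥ 1}; the only limit point is 19
  - closure = {19 + 23/n : n ≥ 1} ∪ {19}
For the norm: a diagonal operator has ||M|| = sup_n |d_n|. Here d_n = 19 + 23/n is positive and decreasing, so sup_n |d_n| = d_1 = 19 + 23 = 42. So ||M|| = 42.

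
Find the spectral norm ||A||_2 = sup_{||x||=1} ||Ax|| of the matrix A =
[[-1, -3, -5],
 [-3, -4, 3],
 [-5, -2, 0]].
||A||_2 ≈ 7.5646 (= sqrt(largest eigenvalue of A^T A))

||A||_2 = sigma_max(A) = sqrt(lambda_max(A^T A)). Form the symmetric matrix M = A^T A =
[[35, 25, -4],
 [25, 29, 3],
 [-4, 3, 34]].
Its characteristic polynomial (trace, sum of principal 2x2 minors, determinant of M give the coefficients) is
  p(λ) = det(λ I - M) = λ^3 - 98λ^2 + 2541λ - 11881.
No integer candidate from the rational root theorem (±divisors of 11881) is a root, so the roots are irrational. The cubic discriminant is Δ = 1098271129 > 0, so there are three distinct real roots. p(5) = -1501 and p(6) = 53 have opposite signs, so a root lies in (5, 6); Newton's method refines it to λ ≈ 5.9641. p(34) = 529 and p(35) = -121 have opposite signs, so a root lies in (34, 35); Newton's method refines it to λ ≈ 34.8125. p(57) = -253 and p(58) = 937 have opposite signs, so a root lies in (57, 58); Newton's method refines it to λ ≈ 57.2234. Check (Vieta): the three roots sum to 98, matching tr M = 98.
So the eigenvalues of A^T A are ≈ 5.9641, 34.8125, 57.2234 (all ≥ 0, as they must be for A^T A). The largest is λ_max ≈ 57.2234, hence ||A||_2 = sqrt(λ_max) ≈ 7.5646.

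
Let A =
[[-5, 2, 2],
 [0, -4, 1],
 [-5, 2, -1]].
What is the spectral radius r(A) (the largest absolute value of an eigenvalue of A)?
r(A) = 5

The eigenvalues of A are the roots of its characteristic polynomial. With M = A (coefficients from the trace, the sum of principal 2x2 minors, and det A):
  p(λ) = det(λ I - M) = λ^3 + 10λ^2 + 37λ + 60.
By the rational root theorem any rational root is an integer divisor of 60. Testing λ = -5: p(-5) = -125 + 250 - 185 + 60 = 0, so λ = -5 is a root. Dividing out (λ + 5) leaves p(λ) = (λ + 5)(λ^2 + 5λ + 12). For λ^2 + 5λ + 12 the discriminant is -23. It is negative, so the roots are the complex-conjugate pair λ = -5/2 ± (sqrt(23)/2) i ≈ -2.5 ± 2.3979i. For a conjugate pair the product of the roots equals the constant term, so |λ|^2 = 12 and |λ| = sqrt(12) ≈ 3.4641.
Thus the eigenvalues (to 4 decimals) are -2.5 ± 2.3979i (modulus 3.4641); -5 (modulus 5). The spectral radius is the largest modulus: r(A) = 5. (Cross-check: r(A) ≤ ||A||_2 ≈ 7.8147; equality holds whenever A is normal, though it can also hold for some non-normal A.)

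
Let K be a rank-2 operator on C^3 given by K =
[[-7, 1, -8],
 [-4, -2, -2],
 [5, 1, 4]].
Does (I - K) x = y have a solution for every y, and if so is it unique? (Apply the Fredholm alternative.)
(I - K) is invertible (det(I - K) = 30 ≠ 0), so for every y in C^3 the equation (I - K) x = y has a unique solution.

K has rank 2 and factors as K = U V^T = u1 v1^T + u2 v2^T with u1 = (-1, 2, -1), v1 = (1, -1, 2), u2 = (-2, -2, 2), v2 = (3, 0, 3) (multiplying out reproduces the displayed K). The nonzero eigenvalues of U V^T coincide with those of the 2 x 2 matrix G = V^T U = [[v1·u1, v1·u2], [v2·u1, v2·u2]] = [[-5, 4], [-6, 0]], and by the Sylvester determinant identity det(I_3 - U V^T) = det(I_2 - V^T U) = det([[6, -4], [6, 1]]) = (6)(1) - (-4)(6) = 30. (Direct check: I - K =
[[8, -1, 8],
 [4, 3, 2],
 [-5, -1, -3]]
has determinant 30.) The finite-dimensional Fredholm alternative says: either (I - K) is invertible, or ker(I - K) ≠ {0} and then range(I - K) = ker((I - K)^*)^⊥, with dim ker(I - K) = dim ker((I - K)^*). Since det(I - K) ≠ 0, 1 is not an eigenvalue of K and ker(I - K) = {0}, so we are in the first case: for every y there is a unique x = (I - K)^(-1) y. (Explicitly, by the Woodbury identity, (I - U V^T)^(-1) = I + U (I_2 - G)^(-1) V^T.)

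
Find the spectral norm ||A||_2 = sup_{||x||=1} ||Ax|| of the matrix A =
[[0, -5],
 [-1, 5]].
||A||_2 = sqrt((51 + sqrt(2501))/2) ≈ 7.1067 (= sqrt(largest eigenvalue of A^T A))

||A||_2 = sigma_max(A) = sqrt(lambda_max(A^T A)). Form the symmetric matrix M = A^T A =
[[1, -5],
 [-5, 50]].
Its characteristic polynomial (trace, determinant of M give the coefficients) is
  p(λ) = det(λ I - M) = λ^2 - 51λ + 25.
For λ^2 - 51λ + 25 the discriminant is 2501. It is nonnegative but not a perfect square, so the roots are real and irrational: λ = (51 ± sqrt(2501))/2 ≈ 50.505, 0.495.
So the eigenvalues of A^T A are ≈ 0.495, 50.505 (all ≥ 0, as they must be for A^T A). The largest is λ_max = (51 + sqrt(2501))/2 ≈ 50.505, hence ||A||_2 = sqrt(λ_max) = sqrt((51 + sqrt(2501))/2) ≈ 7.1067.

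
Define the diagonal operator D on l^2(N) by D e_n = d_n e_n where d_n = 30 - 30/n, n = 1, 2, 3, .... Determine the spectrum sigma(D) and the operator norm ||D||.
sigma(D) = {30 - 30/n : n ≥ 1} ∪ {30}; ||D|| = 30

A bounded diagonal operator on l^2 with diagonal entries d_n has spectrum equal to the closure of {d_n : n ≥ 1}: every d_n is an eigenvalue (with eigenvector e_n), so {d_n} ⊂ sigma(D); the spectrum is closed, so its closure is too; and for lambda not in the closure, (D - lambda I) has bounded inverse (the diagonal entries 1/(d_n - lambda) are bounded). For our sequence d_n = 30 - 30/n, n = 1, 2, 3, ...:
  - {d_n} = {30 - 30/n : n ≥ 1}; the only limit point is 30
  - closure = {30 - 30/n : n ≥ 1} ∪ {30}
For the norm: a diagonal operator has ||D|| = sup_n |d_n|. Here d_n = 30 - 30/n increases monotonically from d_1 = 0 toward 30, with all terms in [0, 30); so sup_n |d_n| = 30 (the supremum is the limit, not attained). So ||D|| = 30.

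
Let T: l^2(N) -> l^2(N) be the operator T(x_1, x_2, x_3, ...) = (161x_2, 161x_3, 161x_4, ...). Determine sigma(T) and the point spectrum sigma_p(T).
sigma(T) = closed disk {z in C : |z| ≤ 161}; sigma_p(T) = open disk {z in C : |z| < 161}

Note T = 161·V where V is the unit left shift (V x)_k = x_{k+1}; so sigma(T) = 161·sigma(V) and ||T|| = 161||V||. ||T x||^2 = 25921sum_{k≥2} |x_k|^2 ≤ 25921||x||^2, with equality on {x : x_1 = 0}, so ||T|| = 161. For any lambda with |lambda| < 161, set r = lambda/161 (|r| < 1); the vector x = (1, r, r^2, ...) is in l^2 and satisfies T x = 161(r, r^2, ...) = lambda x, so lambda is an eigenvalue. On the boundary |lambda| = 161 the geometric series diverges, so no l^2 eigenvector exists, but these lambda lie in the approximate point spectrum. Hence sigma(T) is the closed disk of radius 161 and sigma_p(T) is the open disk.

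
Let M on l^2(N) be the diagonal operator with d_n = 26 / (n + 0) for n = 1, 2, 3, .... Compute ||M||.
||M|| = 26 (attained at n = 1)

For M diagonal, ||M|| = sup_n |d_n| = sup_n 26/(n + 0). This is positive and strictly decreasing in n, so the supremum is attained at n = 1: d_1 = 26/(1 + 0) = 26. Hence ||M|| = 26.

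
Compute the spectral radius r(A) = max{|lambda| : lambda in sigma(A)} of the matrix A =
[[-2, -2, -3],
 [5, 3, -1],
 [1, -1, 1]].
r(A) ≈ 3.2189

The eigenvalues of A are the roots of its characteristic polynomial. With M = A (coefficients from the trace, the sum of principal 2x2 minors, and det A):
  p(λ) = det(λ I - M) = λ^3 - 2λ^2 + 7λ - 32.
No integer candidate from the rational root theorem (±divisors of 32) is a root, so the roots are irrational. The cubic discriminant is Δ = -21784 < 0, so there is one real root and a complex-conjugate pair. p(3) = -2 and p(4) = 28 have opposite signs, so a root lies in (3, 4); Newton's method refines it to λ ≈ 3.0884. Dividing out (λ - (3.0884)) leaves approximately λ^2 + 1.0884λ + 10.3614. For λ^2 + 1.0884λ + 10.3614 the discriminant is -40.2609. It is negative, so the remaining roots are the complex-conjugate pair λ ≈ -0.5442 ± 3.1726i. Their product equals the constant term, so |λ|^2 ≈ 10.3614 and |λ| ≈ 3.2189.
Thus the eigenvalues (to 4 decimals) are 3.0884 (modulus 3.0884); -0.5442 ± 3.1726i (modulus 3.2189). The spectral radius is the largest modulus: r(A) ≈ 3.2189. (Cross-check: r(A) ≤ ||A||_2 ≈ 6.4765; equality holds whenever A is normal, though it can also hold for some non-normal A.)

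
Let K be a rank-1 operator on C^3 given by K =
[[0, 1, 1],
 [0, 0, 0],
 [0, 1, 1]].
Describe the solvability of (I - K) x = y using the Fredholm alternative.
(I - K) is singular (det(I - K) = 0, i.e. 1 ∈ sigma(K)). (I - K) x = y is solvable iff y ⊥ ker((I - K)^*) = span{(0, 1, 1)}, i.e. iff y_2 + y_3 = 0. When solvable, the solutions are x = y + c·(1, 0, 1), c arbitrary (ker(I - K) = span{(1, 0, 1)}, dimension 1).

K has rank 1, so it is an outer product K = u v^T: every row of K is a multiple of one row vector. Reading off the entries, u = (1, 0, 1) and v = (0, 1, 1) (row i of K equals u_i·v^T). A rank-one matrix u v^T satisfies K u = u (v·u) and kills the (2)-dimensional subspace v^⊥, so its characteristic polynomial is lambda^2 (lambda - v·u) with v·u = tr K = 1. Hence the eigenvalues of I - K are 1 (multiplicity 2) and 1 - (1) = 0, so det(I - K) = 0. (Direct check: I - K =
[[1, -1, -1],
 [0, 1, 0],
 [0, -1, 0]]
has determinant 0.) So 1 is an eigenvalue of K and (I - K) is not invertible. The finite-dimensional Fredholm alternative says: either (I - K) is invertible, or ker(I - K) ≠ {0} and then range(I - K) = ker((I - K)^*)^⊥, with dim ker(I - K) = dim ker((I - K)^*). We are in the second case, so we need both kernels. Kernel of I - K: (I - K) u = u - u (v·u) = u - u = 0, so ker(I - K) = span{u} = span{(1, 0, 1)} (it is exactly 1-dimensional because rank(I - K) = 2). Kernel of the adjoint: K is real, so (I - K)^* = I - K^T = I - v u^T, and (I - v u^T) v = v - v (u·v) = 0; hence ker((I - K)^*) = span{v} = span{(0, 1, 1)}. Therefore (I - K) x = y is solvable iff <y, v> = 0, i.e. iff y_2 + y_3 = 0. When this holds, K y = u (v·y) = 0, so (I - K) y = y and x = y is a particular solution; the full solution set is the line x = y + c·u = y + c·(1, 0, 1), c ∈ C.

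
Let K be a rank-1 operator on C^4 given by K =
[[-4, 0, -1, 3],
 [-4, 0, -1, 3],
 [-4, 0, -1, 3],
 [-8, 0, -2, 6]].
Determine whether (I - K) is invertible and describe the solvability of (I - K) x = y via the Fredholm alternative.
(I - K) is singular (det(I - K) = 0, i.e. 1 ∈ sigma(K)). (I - K) x = y is solvable iff y ⊥ ker((I - K)^*) = span{(-4, 0, -1, 3)}, i.e. iff -4y_1 - y_3 + 3y_4 = 0. When solvable, the solutions are x = y + c·(1, 1, 1, 2), c arbitrary (ker(I - K) = span{(1, 1, 1, 2)}, dimension 1).

K has rank 1, so it is an outer product K = u v^T: every row of K is a multiple of one row vector. Reading off the entries, u = (1, 1, 1, 2) and v = (-4, 0, -1, 3) (row i of K equals u_i·v^T). A rank-one matrix u v^T satisfies K u = u (v·u) and kills the (3)-dimensional subspace v^⊥, so its characteristic polynomial is lambda^3 (lambda - v·u) with v·u = tr K = 1. Hence the eigenvalues of I - K are 1 (multiplicity 3) and 1 - (1) = 0, so det(I - K) = 0. (Direct check: I - K =
[[5, 0, 1, -3],
 [4, 1, 1, -3],
 [4, 0, 2, -3],
 [8, 0, 2, -5]]
has determinant 0.) So 1 is an eigenvalue of K and (I - K) is not invertible. The finite-dimensional Fredholm alternative says: either (I - K) is invertible, or ker(I - K) ≠ {0} and then range(I - K) = ker((I - K)^*)^⊥, with dim ker(I - K) = dim ker((I - K)^*). We are in the second case, so we need both kernels. Kernel of I - K: (I - K) u = u - u (v·u) = u - u = 0, so ker(I - K) = span{u} = span{(1, 1, 1, 2)} (it is exactly 1-dimensional because rank(I - K) = 3). Kernel of the adjoint: K is real, so (I - K)^* = I - K^T = I - v u^T, and (I - v u^T) v = v - v (u·v) = 0; hence ker((I - K)^*) = span{v} = span{(-4, 0, -1, 3)}. Therefore (I - K) x = y is solvable iff <y, v> = 0, i.e. iff -4y_1 - y_3 + 3y_4 = 0. When this holds, K y = u (v·y) = 0, so (I - K) y = y and x = y is a particular solution; the full solution set is the line x = y + c·u = y + c·(1, 1, 1, 2), c ∈ C.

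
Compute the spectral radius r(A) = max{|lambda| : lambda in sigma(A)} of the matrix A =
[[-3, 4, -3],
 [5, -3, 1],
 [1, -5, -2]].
r(A) ≈ 5.7497

The eigenvalues of A are the roots of its characteristic polynomial. With M = A (coefficients from the trace, the sum of principal 2x2 minors, and det A):
  p(λ) = det(λ I - M) = λ^3 + 8λ^2 + 9λ - 77.
No integer candidate from the rational root theorem (±divisors of 77) is a root, so the roots are irrational. The cubic discriminant is Δ = -99911 < 0, so there is one real root and a complex-conjugate pair. p(2) = -19 and p(3) = 49 have opposite signs, so a root lies in (2, 3); Newton's method refines it to λ ≈ 2.3292. Dividing out (λ - (2.3292)) leaves approximately λ^2 + 10.3292λ + 33.0587. For λ^2 + 10.3292λ + 33.0587 the discriminant is -25.5425. It is negative, so the remaining roots are the complex-conjugate pair λ ≈ -5.1646 ± 2.527i. Their product equals the constant term, so |λ|^2 ≈ 33.0587 and |λ| ≈ 5.7497.
Thus the eigenvalues (to 4 decimals) are 2.3292 (modulus 2.3292); -5.1646 ± 2.527i (modulus 5.7497). The spectral radius is the largest modulus: r(A) ≈ 5.7497. (Cross-check: r(A) ≤ ||A||_2 ≈ 8.7992; equality holds whenever A is normal, though it can also hold for some non-normal A.)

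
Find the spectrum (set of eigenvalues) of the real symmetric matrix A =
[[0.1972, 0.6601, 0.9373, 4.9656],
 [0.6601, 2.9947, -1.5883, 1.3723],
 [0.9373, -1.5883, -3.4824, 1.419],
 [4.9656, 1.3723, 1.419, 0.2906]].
sigma(A) ≈ {-5, -4, 3, 6}

A is real symmetric, so its spectrum consists of real eigenvalues. Expanding the characteristic polynomial of the displayed matrix gives
  det(λ I - A) = p(λ) = λ^4 + (0)λ^3 + (-43)λ^2 + (-17.9976)λ + (360.0075).
Solving p(λ) = 0 yields eigenvalues ≈ -5, -4, 3, 6. (A is shown rounded to 4 decimals, so these recover the underlying integer eigenvalues to within that precision.)
Verification: the trace of A = 0 equals the sum of eigenvalues 0, and det(A) ≈ 360.0075 matches the eigenvalue product 360.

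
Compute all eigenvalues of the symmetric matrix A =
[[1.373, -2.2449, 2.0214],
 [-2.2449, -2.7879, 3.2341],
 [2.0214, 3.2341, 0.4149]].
sigma(A) ≈ {-6, 2, 3}

A is real symmetric, so its spectrum consists of real eigenvalues. Expanding the characteristic polynomial of the displayed matrix gives
  det(λ I - A) = p(λ) = λ^3 + (1)λ^2 + (-24)λ + (36).
Solving p(λ) = 0 yields eigenvalues ≈ -6, 2, 3. (A is shown rounded to 4 decimals, so these recover the underlying integer eigenvalues to within that precision.)
Verification: the trace of A = -1 equals the sum of eigenvalues -1, and det(A) ≈ -36.0000 matches the eigenvalue product -36.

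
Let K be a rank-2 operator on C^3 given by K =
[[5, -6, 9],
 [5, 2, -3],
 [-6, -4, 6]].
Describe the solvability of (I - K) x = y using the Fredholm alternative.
(I - K) is invertible (det(I - K) = 112 ≠ 0), so for every y in C^3 the equation (I - K) x = y has a unique solution.

K has rank 2 and factors as K = U V^T = u1 v1^T + u2 v2^T with u1 = (2, 1, -1), v1 = (3, -2, 3), u2 = (1, -2, 3), v2 = (-1, -2, 3) (multiplying out reproduces the displayed K). The nonzero eigenvalues of U V^T coincide with those of the 2 x 2 matrix G = V^T U = [[v1·u1, v1·u2], [v2·u1, v2·u2]] = [[1, 16], [-7, 12]], and by the Sylvester determinant identity det(I_3 - U V^T) = det(I_2 - V^T U) = det([[0, -16], [7, -11]]) = (0)(-11) - (-16)(7) = 112. (Direct check: I - K =
[[-4, 6, -9],
 [-5, -1, 3],
 [6, 4, -5]]
has determinant 112.) The finite-dimensional Fredholm alternative says: either (I - K) is invertible, or ker(I - K) ≠ {0} and then range(I - K) = ker((I - K)^*)^⊥, with dim ker(I - K) = dim ker((I - K)^*). Since det(I - K) ≠ 0, 1 is not an eigenvalue of K and ker(I - K) = {0}, so we are in the first case: for every y there is a unique x = (I - K)^(-1) y. (Explicitly, by the Woodbury identity, (I - U V^T)^(-1) = I + U (I_2 - G)^(-1) V^T.)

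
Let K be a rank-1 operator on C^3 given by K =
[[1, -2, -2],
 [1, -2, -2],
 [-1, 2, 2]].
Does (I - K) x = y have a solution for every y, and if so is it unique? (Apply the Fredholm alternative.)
(I - K) is singular (det(I - K) = 0, i.e. 1 ∈ sigma(K)). (I - K) x = y is solvable iff y ⊥ ker((I - K)^*) = span{(1, -2, -2)}, i.e. iff y_1 - 2y_2 - 2y_3 = 0. When solvable, the solutions are x = y + c·(1, 1, -1), c arbitrary (ker(I - K) = span{(1, 1, -1)}, dimension 1).

K has rank 1, so it is an outer product K = u v^T: every row of K is a multiple of one row vector. Reading off the entries, u = (1, 1, -1) and v = (1, -2, -2) (row i of K equals u_i·v^T). A rank-one matrix u v^T satisfies K u = u (v·u) and kills the (2)-dimensional subspace v^⊥, so its characteristic polynomial is lambda^2 (lambda - v·u) with v·u = tr K = 1. Hence the eigenvalues of I - K are 1 (multiplicity 2) and 1 - (1) = 0, so det(I - K) = 0. (Direct check: I - K =
[[0, 2, 2],
 [-1, 3, 2],
 [1, -2, -1]]
has determinant 0.) So 1 is an eigenvalue of K and (I - K) is not invertible. The finite-dimensional Fredholm alternative says: either (I - K) is invertible, or ker(I - K) ≠ {0} and then range(I - K) = ker((I - K)^*)^⊥, with dim ker(I - K) = dim ker((I - K)^*). We are in the second case, so we need both kernels. Kernel of I - K: (I - K) u = u - u (v·u) = u - u = 0, so ker(I - K) = span{u} = span{(1, 1, -1)} (it is exactly 1-dimensional because rank(I - K) = 2). Kernel of the adjoint: K is real, so (I - K)^* = I - K^T = I - v u^T, and (I - v u^T) v = v - v (u·v) = 0; hence ker((I - K)^*) = span{v} = span{(1, -2, -2)}. Therefore (I - K) x = y is solvable iff <y, v> = 0, i.e. iff y_1 - 2y_2 - 2y_3 = 0. When this holds, K y = u (v·y) = 0, so (I - K) y = y and x = y is a particular solution; the full solution set is the line x = y + c·u = y + c·(1, 1, -1), c ∈ C.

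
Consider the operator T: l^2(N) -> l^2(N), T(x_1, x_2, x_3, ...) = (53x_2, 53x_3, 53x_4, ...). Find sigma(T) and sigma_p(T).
sigma(T) = closed disk {z in C : |z| ≤ 53}; sigma_p(T) = open disk {z in C : |z| < 53}

Note T = 53·V where V is the unit left shift (V x)_k = x_{k+1}; so sigma(T) = 53·sigma(V) and ||T|| = 53||V||. ||T x||^2 = 2809sum_{k≥2} |x_k|^2 ≤ 2809||x||^2, with equality on {x : x_1 = 0}, so ||T|| = 53. For any lambda with |lambda| < 53, set r = lambda/53 (|r| < 1); the vector x = (1, r, r^2, ...) is in l^2 and satisfies T x = 53(r, r^2, ...) = lambda x, so lambda is an eigenvalue. On the boundary |lambda| = 53 the geometric series diverges, so no l^2 eigenvector exists, but these lambda lie in the approximate point spectrum. Hence sigma(T) is the closed disk of radius 53 and sigma_p(T) is the open disk.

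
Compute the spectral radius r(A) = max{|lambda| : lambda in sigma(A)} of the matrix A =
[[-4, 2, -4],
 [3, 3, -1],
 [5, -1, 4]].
r(A) ≈ 3.3615

The eigenvalues of A are the roots of its characteristic polynomial. With M = A (coefficients from the trace, the sum of principal 2x2 minors, and det A):
  p(λ) = det(λ I - M) = λ^3 - 3λ^2 - 3λ + 6.
No integer candidate from the rational root theorem (±divisors of 6) is a root, so the roots are irrational. The cubic discriminant is Δ = 837 > 0, so there are three distinct real roots. p(-2) = -8 and p(-1) = 5 have opposite signs, so a root lies in (-2, -1); Newton's method refines it to λ ≈ -1.5289. p(1) = 1 and p(2) = -4 have opposite signs, so a root lies in (1, 2); Newton's method refines it to λ ≈ 1.1674. p(3) = -3 and p(4) = 10 have opposite signs, so a root lies in (3, 4); Newton's method refines it to λ ≈ 3.3615. Check (Vieta): the three roots sum to 3, matching tr M = 3.
Thus the eigenvalues (to 4 decimals) are -1.5289 (modulus 1.5289); 1.1674 (modulus 1.1674); 3.3615 (modulus 3.3615). The spectral radius is the largest modulus: r(A) ≈ 3.3615. (Cross-check: r(A) ≤ ||A||_2 ≈ 8.8322; equality holds whenever A is normal, though it can also hold for some non-normal A.)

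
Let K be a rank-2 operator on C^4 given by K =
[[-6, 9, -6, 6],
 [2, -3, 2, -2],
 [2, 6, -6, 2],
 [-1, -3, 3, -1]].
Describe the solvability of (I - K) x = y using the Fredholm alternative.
(I - K) is invertible (det(I - K) = 80 ≠ 0), so for every y in C^4 the equation (I - K) x = y has a unique solution.

K has rank 2 and factors as K = U V^T = u1 v1^T + u2 v2^T with u1 = (-3, 1, 0, 0), v1 = (3, 0, -1, -1), u2 = (-3, 1, -2, 1), v2 = (-1, -3, 3, -1) (multiplying out reproduces the displayed K). The nonzero eigenvalues of U V^T coincide with those of the 2 x 2 matrix G = V^T U = [[v1·u1, v1·u2], [v2·u1, v2·u2]] = [[-9, -8], [0, -7]], and by the Sylvester determinant identity det(I_4 - U V^T) = det(I_2 - V^T U) = det([[10, 8], [0, 8]]) = (10)(8) - (8)(0) = 80. (Direct check: I - K =
[[7, -9, 6, -6],
 [-2, 4, -2, 2],
 [-2, -6, 7, -2],
 [1, 3, -3, 2]]
has determinant 80.) The finite-dimensional Fredholm alternative says: either (I - K) is invertible, or ker(I - K) ≠ {0} and then range(I - K) = ker((I - K)^*)^⊥, with dim ker(I - K) = dim ker((I - K)^*). Since det(I - K) ≠ 0, 1 is not an eigenvalue of K and ker(I - K) = {0}, so we are in the first case: for every y there is a unique x = (I - K)^(-1) y. (Explicitly, by the Woodbury identity, (I - U V^T)^(-1) = I + U (I_2 - G)^(-1) V^T.)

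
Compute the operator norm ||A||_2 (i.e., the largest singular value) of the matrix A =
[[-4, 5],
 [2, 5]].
||A||_2 = sqrt((70 + sqrt(1300))/2) ≈ 7.282 (= sqrt(largest eigenvalue of A^T A))

||A||_2 = sigma_max(A) = sqrt(lambda_max(A^T A)). Form the symmetric matrix M = A^T A =
[[20, -10],
 [-10, 50]].
Its characteristic polynomial (trace, determinant of M give the coefficients) is
  p(λ) = det(λ I - M) = λ^2 - 70λ + 900.
For λ^2 - 70λ + 900 the discriminant is 1300. It is nonnegative but not a perfect square, so the roots are real and irrational: λ = (70 ± sqrt(1300))/2 ≈ 53.0278, 16.9722.
So the eigenvalues of A^T A are ≈ 16.9722, 53.0278 (all ≥ 0, as they must be for A^T A). The largest is λ_max = (70 + sqrt(1300))/2 ≈ 53.0278, hence ||A||_2 = sqrt(λ_max) = sqrt((70 + sqrt(1300))/2) ≈ 7.282.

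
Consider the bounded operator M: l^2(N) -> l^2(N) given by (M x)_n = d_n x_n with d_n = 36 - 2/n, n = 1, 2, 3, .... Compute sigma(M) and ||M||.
sigma(M) = {36 - 2/n : n ≥ 1} ∪ {36}; ||M|| = 36

A bounded diagonal operator on l^2 with diagonal entries d_n has spectrum equal to the closure of {d_n : n ≥ 1}: every d_n is an eigenvalue (with eigenvector e_n), so {d_n} ⊂ sigma(M); the spectrum is closed, so its closure is too; and for lambda not in the closure, (M - lambda I) has bounded inverse (the diagonal entries 1/(d_n - lambda) are bounded). For our sequence d_n = 36 - 2/n, n = 1, 2, 3, ...:
  - {d_n} = {36 - 2/n : n ≥ 1}; the only limit point is 36
  - closure = {36 - 2/n : n ≥ 1} ∪ {36}
For the norm: a diagonal operator has ||M|| = sup_n |d_n|. Here d_n = 36 - 2/n increases monotonically from d_1 = 34 toward 36, with all terms in [34, 36); so sup_n |d_n| = 36 (the supremum is the limit, not attained). So ||M|| = 36.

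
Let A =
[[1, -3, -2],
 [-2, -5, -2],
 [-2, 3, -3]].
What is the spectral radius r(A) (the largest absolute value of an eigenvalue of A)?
r(A) ≈ 5.0043

The eigenvalues of A are the roots of its characteristic polynomial. With M = A (coefficients from the trace, the sum of principal 2x2 minors, and det A):
  p(λ) = det(λ I - M) = λ^3 + 7λ^2 + 3λ - 59.
No integer candidate from the rational root theorem (±divisors of 59) is a root, so the roots are irrational. The cubic discriminant is Δ = -35008 < 0, so there is one real root and a complex-conjugate pair. p(2) = -17 and p(3) = 40 have opposite signs, so a root lies in (2, 3); Newton's method refines it to λ ≈ 2.356. Dividing out (λ - (2.356)) leaves approximately λ^2 + 9.356λ + 25.0426. For λ^2 + 9.356λ + 25.0426 the discriminant is -12.6358. It is negative, so the remaining roots are the complex-conjugate pair λ ≈ -4.678 ± 1.7773i. Their product equals the constant term, so |λ|^2 ≈ 25.0426 and |λ| ≈ 5.0043.
Thus the eigenvalues (to 4 decimals) are 2.356 (modulus 2.356); -4.678 ± 1.7773i (modulus 5.0043). The spectral radius is the largest modulus: r(A) ≈ 5.0043. (Cross-check: r(A) ≤ ||A||_2 ≈ 6.7094; equality holds whenever A is normal, though it can also hold for some non-normal A.)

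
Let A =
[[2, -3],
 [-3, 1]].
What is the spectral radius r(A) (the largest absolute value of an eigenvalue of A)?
r(A) = (3 + sqrt(37))/2 ≈ 4.5414

The eigenvalues of A are the roots of its characteristic polynomial. With M = A (coefficients from the trace and determinant):
  p(λ) = det(λ I - M) = λ^2 - 3λ - 7.
For λ^2 - 3λ - 7 the discriminant is 37. It is nonnegative but not a perfect square, so the roots are real and irrational: λ = (3 ± sqrt(37))/2 ≈ 4.5414, -1.5414.
Thus the eigenvalues (to 4 decimals) are 4.5414 (modulus 4.5414); -1.5414 (modulus 1.5414). The spectral radius is the largest modulus: r(A) = (3 + sqrt(37))/2 ≈ 4.5414. (Cross-check: r(A) ≤ ||A||_2 ≈ 4.5414; equality holds whenever A is normal, though it can also hold for some non-normal A.)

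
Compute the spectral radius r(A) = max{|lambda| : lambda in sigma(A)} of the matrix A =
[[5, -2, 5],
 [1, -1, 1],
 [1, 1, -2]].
r(A) ≈ 5.4336

The eigenvalues of A are the roots of its characteristic polynomial. With M = A (coefficients from the trace, the sum of principal 2x2 minors, and det A):
  p(λ) = det(λ I - M) = λ^3 - 2λ^2 - 17λ - 9.
No integer candidate from the rational root theorem (±divisors of 9) is a root, so the roots are irrational. The cubic discriminant is Δ = 12825 > 0, so there are three distinct real roots. p(-3) = -3 and p(-2) = 9 have opposite signs, so a root lies in (-3, -2); Newton's method refines it to λ ≈ -2.853. p(-1) = 5 and p(0) = -9 have opposite signs, so a root lies in (-1, 0); Newton's method refines it to λ ≈ -0.5806. p(5) = -19 and p(6) = 33 have opposite signs, so a root lies in (5, 6); Newton's method refines it to λ ≈ 5.4336. Check (Vieta): the three roots sum to 2, matching tr M = 2.
Thus the eigenvalues (to 4 decimals) are -2.853 (modulus 2.853); -0.5806 (modulus 0.5806); 5.4336 (modulus 5.4336). The spectral radius is the largest modulus: r(A) ≈ 5.4336. (Cross-check: r(A) ≤ ||A||_2 ≈ 7.5963; equality holds whenever A is normal, though it can also hold for some non-normal A.)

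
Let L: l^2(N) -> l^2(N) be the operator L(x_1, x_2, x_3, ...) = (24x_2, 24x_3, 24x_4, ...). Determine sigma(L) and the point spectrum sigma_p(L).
sigma(L) = closed disk {z in C : |z| ≤ 24}; sigma_p(L) = open disk {z in C : |z| < 24}

Note L = 24·V where V is the unit left shift (V x)_k = x_{k+1}; so sigma(L) = 24·sigma(V) and ||L|| = 24||V||. ||L x||^2 = 576sum_{k≥2} |x_k|^2 ≤ 576||x||^2, with equality on {x : x_1 = 0}, so ||L|| = 24. For any lambda with |lambda| < 24, set r = lambda/24 (|r| < 1); the vector x = (1, r, r^2, ...) is in l^2 and satisfies L x = 24(r, r^2, ...) = lambda x, so lambda is an eigenvalue. On the boundary |lambda| = 24 the geometric series diverges, so no l^2 eigenvector exists, but these lambda lie in the approximate point spectrum. Hence sigma(L) is the closed disk of radius 24 and sigma_p(L) is the open disk.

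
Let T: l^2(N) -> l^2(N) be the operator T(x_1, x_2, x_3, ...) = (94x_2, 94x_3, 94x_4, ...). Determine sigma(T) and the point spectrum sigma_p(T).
sigma(T) = closed disk {z in C : |z| ≤ 94}; sigma_p(T) = open disk {z in C : |z| < 94}

Note T = 94·V where V is the unit left shift (V x)_k = x_{k+1}; so sigma(T) = 94·sigma(V) and ||T|| = 94||V||. ||T x||^2 = 8836sum_{k≥2} |x_k|^2 ≤ 8836||x||^2, with equality on {x : x_1 = 0}, so ||T|| = 94. For any lambda with |lambda| < 94, set r = lambda/94 (|r| < 1); the vector x = (1, r, r^2, ...) is in l^2 and satisfies T x = 94(r, r^2, ...) = lambda x, so lambda is an eigenvalue. On the boundary |lambda| = 94 the geometric series diverges, so no l^2 eigenvector exists, but these lambda lie in the approximate point spectrum. Hence sigma(T) is the closed disk of radius 94 and sigma_p(T) is the open disk.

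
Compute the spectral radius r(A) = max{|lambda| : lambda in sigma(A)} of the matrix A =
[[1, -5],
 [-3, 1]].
r(A) = (2 + sqrt(60))/2 ≈ 4.873

The eigenvalues of A are the roots of its characteristic polynomial. With M = A (coefficients from the trace and determinant):
  p(λ) = det(λ I - M) = λ^2 - 2λ - 14.
For λ^2 - 2λ - 14 the discriminant is 60. It is nonnegative but not a perfect square, so the roots are real and irrational: λ = (2 ± sqrt(60))/2 ≈ 4.873, -2.873.
Thus the eigenvalues (to 4 decimals) are 4.873 (modulus 4.873); -2.873 (modulus 2.873). The spectral radius is the largest modulus: r(A) = (2 + sqrt(60))/2 ≈ 4.873. (Cross-check: r(A) ≤ ||A||_2 ≈ 5.4142; equality holds whenever A is normal, though it can also hold for some non-normal A.)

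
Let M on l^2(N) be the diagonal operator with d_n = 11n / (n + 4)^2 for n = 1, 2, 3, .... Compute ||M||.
||M|| = 11/16 (attained at n = 4)

For M diagonal, ||M|| = sup_n |d_n|. Treat f(x) = 11x / (x + 4)^2 for real x > 0. By the quotient rule, f'(x) = 11(4 - x)/(x + 4)^3, which is positive for x < 4 and negative for x > 4. So f has a unique maximum at x = 4, and since 4 is a positive integer, the supremum over n ≥ 1 is attained at n = 4: d_4 = 11·4/(4 + 4)^2 = 11·4/64 = 11/16. Hence ||M|| = 11/16.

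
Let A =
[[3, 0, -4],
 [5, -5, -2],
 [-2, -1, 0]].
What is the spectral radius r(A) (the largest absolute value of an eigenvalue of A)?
r(A) ≈ 5.0564

The eigenvalues of A are the roots of its characteristic polynomial. With M = A (coefficients from the trace, the sum of principal 2x2 minors, and det A):
  p(λ) = det(λ I - M) = λ^3 + 2λ^2 - 25λ - 54.
No integer candidate from the rational root theorem (±divisors of 54) is a root, so the roots are irrational. The cubic discriminant is Δ = 36596 > 0, so there are three distinct real roots. p(-5) = -4 and p(-4) = 14 have opposite signs, so a root lies in (-5, -4); Newton's method refines it to λ ≈ -4.858. p(-3) = 12 and p(-2) = -4 have opposite signs, so a root lies in (-3, -2); Newton's method refines it to λ ≈ -2.1983. p(5) = -4 and p(6) = 84 have opposite signs, so a root lies in (5, 6); Newton's method refines it to λ ≈ 5.0564. Check (Vieta): the three roots sum to -2, matching tr M = -2.
Thus the eigenvalues (to 4 decimals) are -4.858 (modulus 4.858); -2.1983 (modulus 2.1983); 5.0564 (modulus 5.0564). The spectral radius is the largest modulus: r(A) ≈ 5.0564. (Cross-check: r(A) ≤ ||A||_2 ≈ 8.2181; equality holds whenever A is normal, though it can also hold for some non-normal A.)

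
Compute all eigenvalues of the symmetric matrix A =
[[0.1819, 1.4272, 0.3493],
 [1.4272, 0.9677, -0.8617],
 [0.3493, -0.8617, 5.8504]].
sigma(A) ≈ {-1, 2, 6}

A is real symmetric, so its spectrum consists of real eigenvalues. Expanding the characteristic polynomial of the displayed matrix gives
  det(λ I - A) = p(λ) = λ^3 + (-7)λ^2 + (4)λ + (12).
Solving p(λ) = 0 yields eigenvalues ≈ -1, 2, 6. (A is shown rounded to 4 decimals, so these recover the underlying integer eigenvalues to within that precision.)
Verification: the trace of A = 7 equals the sum of eigenvalues 7, and det(A) ≈ -11.9992 matches the eigenvalue product -12.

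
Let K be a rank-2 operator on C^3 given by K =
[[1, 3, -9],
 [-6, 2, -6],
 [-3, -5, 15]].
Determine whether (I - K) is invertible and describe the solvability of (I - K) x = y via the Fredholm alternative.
(I - K) is invertible (det(I - K) = -9 ≠ 0), so for every y in C^3 the equation (I - K) x = y has a unique solution.

K has rank 2 and factors as K = U V^T = u1 v1^T + u2 v2^T with u1 = (1, -1, -2), v1 = (3, 1, -3), u2 = (-2, -3, 3), v2 = (1, -1, 3) (multiplying out reproduces the displayed K). The nonzero eigenvalues of U V^T coincide with those of the 2 x 2 matrix G = V^T U = [[v1·u1, v1·u2], [v2·u1, v2·u2]] = [[8, -18], [-4, 10]], and by the Sylvester determinant identity det(I_3 - U V^T) = det(I_2 - V^T U) = det([[-7, 18], [4, -9]]) = (-7)(-9) - (18)(4) = -9. (Direct check: I - K =
[[0, -3, 9],
 [6, -1, 6],
 [3, 5, -14]]
has determinant -9.) The finite-dimensional Fredholm alternative says: either (I - K) is invertible, or ker(I - K) ≠ {0} and then range(I - K) = ker((I - K)^*)^⊥, with dim ker(I - K) = dim ker((I - K)^*). Since det(I - K) ≠ 0, 1 is not an eigenvalue of K and ker(I - K) = {0}, so we are in the first case: for every y there is a unique x = (I - K)^(-1) y. (Explicitly, by the Woodbury identity, (I - U V^T)^(-1) = I + U (I_2 - G)^(-1) V^T.)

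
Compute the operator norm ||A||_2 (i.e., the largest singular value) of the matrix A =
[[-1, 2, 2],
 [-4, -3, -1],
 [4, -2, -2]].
||A||_2 ≈ 5.8688 (= sqrt(largest eigenvalue of A^T A))

||A||_2 = sigma_max(A) = sqrt(lambda_max(A^T A)). Form the symmetric matrix M = A^T A =
[[33, 2, -6],
 [2, 17, 11],
 [-6, 11, 9]].
Its characteristic polynomial (trace, sum of principal 2x2 minors, determinant of M give the coefficients) is
  p(λ) = det(λ I - M) = λ^3 - 59λ^2 + 850λ - 144.
No integer candidate from the rational root theorem (±divisors of 144) is a root, so the roots are irrational. The cubic discriminant is Δ = 69653124 > 0, so there are three distinct real roots. p(0) = -144 and p(1) = 648 have opposite signs, so a root lies in (0, 1); Newton's method refines it to λ ≈ 0.1714. p(24) = 96 and p(25) = -144 have opposite signs, so a root lies in (24, 25); Newton's method refines it to λ ≈ 24.3858. p(34) = -144 and p(35) = 206 have opposite signs, so a root lies in (34, 35); Newton's method refines it to λ ≈ 34.4428. Check (Vieta): the three roots sum to 59, matching tr M = 59.
So the eigenvalues of A^T A are ≈ 0.1714, 24.3858, 34.4428 (all ≥ 0, as they must be for A^T A). The largest is λ_max ≈ 34.4428, hence ||A||_2 = sqrt(λ_max) ≈ 5.8688.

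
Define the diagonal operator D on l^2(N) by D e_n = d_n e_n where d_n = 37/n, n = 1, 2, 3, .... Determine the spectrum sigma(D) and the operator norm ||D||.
sigma(D) = {37/n : n ≥ 1} ∪ {0}; ||D|| = 37

A bounded diagonal operator on l^2 with diagonal entries d_n has spectrum equal to the closure of {d_n : n ≥ 1}: every d_n is an eigenvalue (with eigenvector e_n), so {d_n} ⊂ sigma(D); the spectrum is closed, so its closure is too; and for lambda not in the closure, (D - lambda I) has bounded inverse (the diagonal entries 1/(d_n - lambda) are bounded). For our sequence d_n = 37/n, n = 1, 2, 3, ...:
  - {d_n} = {37/n : n ≥ 1}; the only limit point is 0
  - closure = {37/n : n ≥ 1} ∪ {0}
For the norm: a diagonal operator has ||D|| = sup_n |d_n|. Here d_n = 37/n is positive and decreasing, so sup_n |d_n| = d_1 = 37. So ||D|| = 37.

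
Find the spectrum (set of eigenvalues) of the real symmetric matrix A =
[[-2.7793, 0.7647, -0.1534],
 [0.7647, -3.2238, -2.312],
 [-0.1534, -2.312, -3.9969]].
sigma(A) ≈ {-6, -3, -1}

A is real symmetric, so its spectrum consists of real eigenvalues. Expanding the characteristic polynomial of the displayed matrix gives
  det(λ I - A) = p(λ) = λ^3 + (10)λ^2 + (27)λ + (18).
Solving p(λ) = 0 yields eigenvalues ≈ -6, -3, -1. (A is shown rounded to 4 decimals, so these recover the underlying integer eigenvalues to within that precision.)
Verification: the trace of A = -10 equals the sum of eigenvalues -10, and det(A) ≈ -18.0000 matches the eigenvalue product -18.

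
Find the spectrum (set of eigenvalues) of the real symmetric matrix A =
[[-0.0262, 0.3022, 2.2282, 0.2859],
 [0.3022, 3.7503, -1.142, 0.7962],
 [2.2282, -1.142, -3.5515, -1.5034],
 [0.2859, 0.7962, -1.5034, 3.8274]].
sigma(A) ≈ {-5, 1, 3, 5}

A is real symmetric, so its spectrum consists of real eigenvalues. Expanding the characteristic polynomial of the displayed matrix gives
  det(λ I - A) = p(λ) = λ^4 + (-4)λ^3 + (-22)λ^2 + (100.0011)λ + (-75.0017).
Solving p(λ) = 0 yields eigenvalues ≈ -5, 1, 3, 5. (A is shown rounded to 4 decimals, so these recover the underlying integer eigenvalues to within that precision.)
Verification: the trace of A = 4 equals the sum of eigenvalues 4, and det(A) ≈ -75.0017 matches the eigenvalue product -75.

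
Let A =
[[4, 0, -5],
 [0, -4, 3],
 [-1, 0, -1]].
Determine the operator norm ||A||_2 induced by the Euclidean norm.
||A||_2 ≈ 7.0796 (= sqrt(largest eigenvalue of A^T A))

||A||_2 = sigma_max(A) = sqrt(lambda_max(A^T A)). Form the symmetric matrix M = A^T A =
[[17, 0, -19],
 [0, 16, -12],
 [-19, -12, 35]].
Its characteristic polynomial (trace, sum of principal 2x2 minors, determinant of M give the coefficients) is
  p(λ) = det(λ I - M) = λ^3 - 68λ^2 + 922λ - 1296.
No integer candidate from the rational root theorem (±divisors of 1296) is a root, so the roots are irrational. The cubic discriminant is Δ = 582885792 > 0, so there are three distinct real roots. p(1) = -441 and p(2) = 284 have opposite signs, so a root lies in (1, 2); Newton's method refines it to λ ≈ 1.5871. p(16) = 144 and p(17) = -361 have opposite signs, so a root lies in (16, 17); Newton's method refines it to λ ≈ 16.2928. p(50) = -196 and p(51) = 1509 have opposite signs, so a root lies in (50, 51); Newton's method refines it to λ ≈ 50.1201. Check (Vieta): the three roots sum to 68, matching tr M = 68.
So the eigenvalues of A^T A are ≈ 1.5871, 16.2928, 50.1201 (all ≥ 0, as they must be for A^T A). The largest is λ_max ≈ 50.1201, hence ||A||_2 = sqrt(λ_max) ≈ 7.0796.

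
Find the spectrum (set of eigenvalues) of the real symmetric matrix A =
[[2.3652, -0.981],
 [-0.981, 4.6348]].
sigma(A) ≈ {2, 5}

A is real symmetric, so its spectrum consists of real eigenvalues. Expanding the characteristic polynomial of the displayed matrix gives
  det(λ I - A) = p(λ) = λ^2 + (-7)λ + (10).
Solving p(λ) = 0 yields eigenvalues ≈ 2, 5. (A is shown rounded to 4 decimals, so these recover the underlying integer eigenvalues to within that precision.)
Verification: the trace of A = 7 equals the sum of eigenvalues 7, and det(A) ≈ 9.9999 matches the eigenvalue product 10.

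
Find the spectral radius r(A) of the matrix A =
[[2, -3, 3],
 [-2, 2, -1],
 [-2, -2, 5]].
r(A) ≈ 4.5014

The eigenvalues of A are the roots of its characteristic polynomial. With M = A (coefficients from the trace, the sum of principal 2x2 minors, and det A):
  p(λ) = det(λ I - M) = λ^3 - 9λ^2 + 22λ - 4.
No integer candidate from the rational root theorem (±divisors of 4) is a root, so the roots are irrational. The cubic discriminant is Δ = -1228 < 0, so there is one real root and a complex-conjugate pair. p(0) = -4 and p(1) = 10 have opposite signs, so a root lies in (0, 1); Newton's method refines it to λ ≈ 0.1974. Dividing out (λ - (0.1974)) leaves approximately λ^2 - 8.8026λ + 20.2623. For λ^2 - 8.8026λ + 20.2623 the discriminant is -3.5635. It is negative, so the remaining roots are the complex-conjugate pair λ ≈ 4.4013 ± 0.9439i. Their product equals the constant term, so |λ|^2 ≈ 20.2623 and |λ| ≈ 4.5014.
Thus the eigenvalues (to 4 decimals) are 0.1974 (modulus 0.1974); 4.4013 ± 0.9439i (modulus 4.5014). The spectral radius is the largest modulus: r(A) ≈ 4.5014. (Cross-check: r(A) ≤ ||A||_2 ≈ 6.9944; equality holds whenever A is normal, though it can also hold for some non-normal A.)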